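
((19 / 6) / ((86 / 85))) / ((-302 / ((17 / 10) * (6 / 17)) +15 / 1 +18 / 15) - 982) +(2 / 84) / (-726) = -15625829 / 7223486193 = -0.00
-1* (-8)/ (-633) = -8/ 633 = -0.01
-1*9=-9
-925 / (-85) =185 / 17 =10.88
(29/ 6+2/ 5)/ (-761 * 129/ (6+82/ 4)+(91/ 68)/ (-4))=-0.00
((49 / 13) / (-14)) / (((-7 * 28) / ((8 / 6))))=1 / 546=0.00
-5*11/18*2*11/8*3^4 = -5445/8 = -680.62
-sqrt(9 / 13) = -3*sqrt(13) / 13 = -0.83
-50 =-50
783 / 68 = 11.51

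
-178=-178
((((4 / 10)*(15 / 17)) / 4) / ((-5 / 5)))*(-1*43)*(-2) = -129 / 17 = -7.59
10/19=0.53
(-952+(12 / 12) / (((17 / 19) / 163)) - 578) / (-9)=22913 / 153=149.76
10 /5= 2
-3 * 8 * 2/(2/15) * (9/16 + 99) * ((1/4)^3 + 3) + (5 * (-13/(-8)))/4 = -13834945/128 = -108085.51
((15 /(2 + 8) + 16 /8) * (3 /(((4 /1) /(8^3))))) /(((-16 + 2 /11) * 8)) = -308 /29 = -10.62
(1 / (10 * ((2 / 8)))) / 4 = 1 / 10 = 0.10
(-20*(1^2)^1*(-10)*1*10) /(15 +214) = 2000 /229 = 8.73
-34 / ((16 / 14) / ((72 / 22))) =-1071 / 11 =-97.36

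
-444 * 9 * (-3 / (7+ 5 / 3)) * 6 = 107892 / 13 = 8299.38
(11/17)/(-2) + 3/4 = 29/68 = 0.43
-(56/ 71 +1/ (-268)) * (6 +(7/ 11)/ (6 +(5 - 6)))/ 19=-0.25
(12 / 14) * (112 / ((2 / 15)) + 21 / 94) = 33849 / 47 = 720.19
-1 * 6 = -6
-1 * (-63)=63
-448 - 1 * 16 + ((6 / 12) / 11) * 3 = -10205 / 22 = -463.86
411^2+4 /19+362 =3216381 /19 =169283.21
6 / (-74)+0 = -3 / 37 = -0.08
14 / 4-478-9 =-967 / 2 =-483.50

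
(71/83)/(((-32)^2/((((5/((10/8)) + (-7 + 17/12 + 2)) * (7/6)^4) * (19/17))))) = 16194745/22470524928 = 0.00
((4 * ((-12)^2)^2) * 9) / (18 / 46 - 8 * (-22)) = 17169408 / 4057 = 4232.05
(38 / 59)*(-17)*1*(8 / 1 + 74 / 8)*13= -289731 / 118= -2455.35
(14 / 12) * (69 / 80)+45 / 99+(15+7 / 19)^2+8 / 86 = 6495230593 / 27320480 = 237.74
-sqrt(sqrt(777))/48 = -777^(1/4)/48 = -0.11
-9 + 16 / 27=-227 / 27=-8.41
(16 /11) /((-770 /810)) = -1296 /847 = -1.53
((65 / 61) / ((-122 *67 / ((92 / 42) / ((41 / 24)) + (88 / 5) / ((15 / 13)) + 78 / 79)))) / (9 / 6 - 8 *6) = 12495626 / 254364192495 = 0.00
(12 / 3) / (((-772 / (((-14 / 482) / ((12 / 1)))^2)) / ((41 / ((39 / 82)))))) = -82369 / 31476649464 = -0.00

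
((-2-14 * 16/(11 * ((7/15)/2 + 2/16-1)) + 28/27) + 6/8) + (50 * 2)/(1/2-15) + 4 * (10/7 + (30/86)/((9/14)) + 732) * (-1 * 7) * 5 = -1674089007841/16295796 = -102731.34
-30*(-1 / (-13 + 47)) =15 / 17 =0.88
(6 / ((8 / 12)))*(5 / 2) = 45 / 2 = 22.50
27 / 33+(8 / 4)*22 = 493 / 11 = 44.82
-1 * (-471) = 471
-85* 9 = -765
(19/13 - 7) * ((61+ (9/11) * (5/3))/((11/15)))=-740880/1573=-471.00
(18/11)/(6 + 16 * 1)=9/121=0.07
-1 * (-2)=2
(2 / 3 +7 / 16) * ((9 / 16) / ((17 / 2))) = 159 / 2176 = 0.07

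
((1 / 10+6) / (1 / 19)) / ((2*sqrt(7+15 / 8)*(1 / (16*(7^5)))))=155834504*sqrt(142) / 355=5230936.43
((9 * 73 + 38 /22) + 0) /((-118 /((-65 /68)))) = 235495 /44132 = 5.34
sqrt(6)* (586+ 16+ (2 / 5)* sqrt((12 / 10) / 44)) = sqrt(6)* (sqrt(330)+ 165550) / 275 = 1474.75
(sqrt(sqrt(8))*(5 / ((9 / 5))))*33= 275*2^(3 / 4) / 3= 154.16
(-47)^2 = 2209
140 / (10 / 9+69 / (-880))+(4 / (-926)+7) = 539866181 / 3786877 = 142.56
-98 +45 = -53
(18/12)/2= 3/4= 0.75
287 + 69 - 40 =316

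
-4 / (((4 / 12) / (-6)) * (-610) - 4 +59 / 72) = -96 / 737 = -0.13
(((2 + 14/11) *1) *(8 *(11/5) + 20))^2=45805824/3025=15142.42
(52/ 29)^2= 2704/ 841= 3.22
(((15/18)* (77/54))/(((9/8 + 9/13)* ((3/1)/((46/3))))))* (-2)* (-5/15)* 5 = 657800/59049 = 11.14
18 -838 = -820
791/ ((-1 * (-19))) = 791/ 19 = 41.63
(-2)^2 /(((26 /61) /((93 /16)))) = 5673 /104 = 54.55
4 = 4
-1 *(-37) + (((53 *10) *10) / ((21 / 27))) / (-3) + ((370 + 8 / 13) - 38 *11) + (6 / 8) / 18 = -4983389 / 2184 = -2281.77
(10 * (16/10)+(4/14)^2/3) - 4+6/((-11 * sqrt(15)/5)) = 1768/147 - 2 * sqrt(15)/11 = 11.32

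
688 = 688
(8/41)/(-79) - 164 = -531204/3239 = -164.00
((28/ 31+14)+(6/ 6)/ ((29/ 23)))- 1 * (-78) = 84233/ 899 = 93.70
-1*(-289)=289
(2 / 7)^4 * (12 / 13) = 192 / 31213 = 0.01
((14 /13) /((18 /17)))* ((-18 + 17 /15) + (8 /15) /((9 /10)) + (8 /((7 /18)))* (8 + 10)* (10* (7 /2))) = 207940957 /15795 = 13164.99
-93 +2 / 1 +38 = -53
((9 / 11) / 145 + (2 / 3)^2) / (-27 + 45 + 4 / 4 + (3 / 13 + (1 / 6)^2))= 335972 / 14375735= 0.02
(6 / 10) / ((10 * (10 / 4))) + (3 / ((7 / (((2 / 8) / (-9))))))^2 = 21293 / 882000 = 0.02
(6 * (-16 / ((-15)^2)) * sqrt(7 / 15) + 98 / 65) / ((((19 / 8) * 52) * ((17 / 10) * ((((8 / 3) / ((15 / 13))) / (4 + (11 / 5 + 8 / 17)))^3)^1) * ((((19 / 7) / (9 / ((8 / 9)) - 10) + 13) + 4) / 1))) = 45579633110361 / 10219162681619008 - 103355177121 * sqrt(105) / 1228264745386900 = 0.00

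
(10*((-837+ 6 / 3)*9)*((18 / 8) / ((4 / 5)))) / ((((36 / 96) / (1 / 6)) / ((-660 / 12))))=5166562.50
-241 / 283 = -0.85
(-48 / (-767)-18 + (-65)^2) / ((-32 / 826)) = -22587719 / 208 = -108594.80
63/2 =31.50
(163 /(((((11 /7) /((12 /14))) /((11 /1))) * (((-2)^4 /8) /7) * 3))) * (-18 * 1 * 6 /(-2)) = 61614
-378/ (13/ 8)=-3024/ 13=-232.62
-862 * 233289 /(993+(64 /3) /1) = -603285354 /3043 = -198253.48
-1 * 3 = -3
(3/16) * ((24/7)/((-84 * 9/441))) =-0.38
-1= -1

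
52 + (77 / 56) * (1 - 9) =41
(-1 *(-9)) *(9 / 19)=81 / 19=4.26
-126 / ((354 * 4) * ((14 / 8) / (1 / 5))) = -3 / 295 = -0.01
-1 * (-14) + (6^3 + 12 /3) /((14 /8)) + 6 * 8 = 1314 /7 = 187.71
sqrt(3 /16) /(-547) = -sqrt(3) /2188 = -0.00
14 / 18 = 7 / 9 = 0.78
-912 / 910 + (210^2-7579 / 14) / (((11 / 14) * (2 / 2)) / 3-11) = -4057.46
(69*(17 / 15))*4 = 1564 / 5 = 312.80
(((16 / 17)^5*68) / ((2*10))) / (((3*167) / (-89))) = -0.45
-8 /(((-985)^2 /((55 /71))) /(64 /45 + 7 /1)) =-33352 /619973775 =-0.00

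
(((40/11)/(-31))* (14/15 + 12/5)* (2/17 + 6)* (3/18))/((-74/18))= 20800/214489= 0.10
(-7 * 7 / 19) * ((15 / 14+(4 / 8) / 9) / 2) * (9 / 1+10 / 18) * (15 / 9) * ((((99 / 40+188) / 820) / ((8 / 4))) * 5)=-8569771 / 637632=-13.44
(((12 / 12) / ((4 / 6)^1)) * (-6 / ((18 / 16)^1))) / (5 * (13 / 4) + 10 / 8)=-16 / 35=-0.46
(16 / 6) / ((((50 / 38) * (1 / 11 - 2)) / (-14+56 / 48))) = 9196 / 675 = 13.62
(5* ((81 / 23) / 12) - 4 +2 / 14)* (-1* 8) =3078 / 161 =19.12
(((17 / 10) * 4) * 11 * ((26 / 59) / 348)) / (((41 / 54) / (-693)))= -30324294 / 350755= -86.45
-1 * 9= -9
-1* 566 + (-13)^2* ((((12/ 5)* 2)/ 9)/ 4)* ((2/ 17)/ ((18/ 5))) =-259456/ 459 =-565.26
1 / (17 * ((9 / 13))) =13 / 153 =0.08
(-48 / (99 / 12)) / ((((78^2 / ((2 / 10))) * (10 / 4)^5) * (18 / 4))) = -1024 / 2352796875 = -0.00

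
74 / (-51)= -74 / 51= -1.45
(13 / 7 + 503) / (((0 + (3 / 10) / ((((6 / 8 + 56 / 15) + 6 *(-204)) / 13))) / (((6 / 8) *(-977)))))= 6015210209 / 52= 115677119.40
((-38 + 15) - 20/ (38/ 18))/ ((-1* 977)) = 617/ 18563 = 0.03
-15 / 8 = -1.88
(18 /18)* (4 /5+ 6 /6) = 9 /5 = 1.80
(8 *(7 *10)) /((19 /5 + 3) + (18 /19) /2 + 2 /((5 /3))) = 1520 /23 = 66.09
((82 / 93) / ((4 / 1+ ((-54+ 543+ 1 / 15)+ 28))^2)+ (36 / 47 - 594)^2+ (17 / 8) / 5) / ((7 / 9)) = 4732206018488699301 / 10458430622560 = 452477.64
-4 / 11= -0.36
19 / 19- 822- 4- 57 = -882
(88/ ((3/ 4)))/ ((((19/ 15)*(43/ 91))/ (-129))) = -25288.42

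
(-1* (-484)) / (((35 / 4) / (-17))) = -32912 / 35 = -940.34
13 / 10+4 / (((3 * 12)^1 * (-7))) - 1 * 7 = -5.72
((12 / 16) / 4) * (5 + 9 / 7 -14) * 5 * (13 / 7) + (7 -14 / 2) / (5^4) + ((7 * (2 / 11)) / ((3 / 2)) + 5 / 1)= -98089 / 12936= -7.58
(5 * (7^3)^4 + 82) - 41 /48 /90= 298971803895799 /4320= 69206436086.99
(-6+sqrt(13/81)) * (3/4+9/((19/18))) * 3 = -6345/38+235 * sqrt(13)/76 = -155.82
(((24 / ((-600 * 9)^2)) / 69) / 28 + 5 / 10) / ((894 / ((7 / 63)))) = 1173690001 / 18887019480000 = 0.00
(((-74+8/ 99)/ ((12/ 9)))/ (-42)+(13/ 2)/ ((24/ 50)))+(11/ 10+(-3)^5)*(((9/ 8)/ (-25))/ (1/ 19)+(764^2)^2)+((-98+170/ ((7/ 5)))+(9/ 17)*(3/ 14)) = -277410831638004488383/ 3366000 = -82415576838385.17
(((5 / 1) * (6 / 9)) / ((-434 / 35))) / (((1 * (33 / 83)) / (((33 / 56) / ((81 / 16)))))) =-4150 / 52731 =-0.08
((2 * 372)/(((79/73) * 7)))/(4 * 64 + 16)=6789/18802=0.36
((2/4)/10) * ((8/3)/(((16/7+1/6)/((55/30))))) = 154/1545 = 0.10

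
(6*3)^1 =18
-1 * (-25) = 25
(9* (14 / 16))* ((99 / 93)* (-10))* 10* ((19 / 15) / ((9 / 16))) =-58520 / 31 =-1887.74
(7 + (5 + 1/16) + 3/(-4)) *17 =3077/16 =192.31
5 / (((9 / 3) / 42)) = 70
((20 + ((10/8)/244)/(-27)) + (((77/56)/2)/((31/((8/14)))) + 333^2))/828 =634220322439/4734821952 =133.95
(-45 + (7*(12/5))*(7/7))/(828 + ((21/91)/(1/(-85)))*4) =-611/16240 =-0.04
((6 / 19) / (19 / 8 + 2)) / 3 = 16 / 665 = 0.02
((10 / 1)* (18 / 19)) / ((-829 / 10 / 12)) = -21600 / 15751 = -1.37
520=520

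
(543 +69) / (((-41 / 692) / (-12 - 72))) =35574336 / 41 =867666.73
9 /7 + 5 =44 /7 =6.29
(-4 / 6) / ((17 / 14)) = -28 / 51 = -0.55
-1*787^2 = -619369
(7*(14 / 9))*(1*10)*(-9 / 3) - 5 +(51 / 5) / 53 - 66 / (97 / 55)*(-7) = -5360684 / 77115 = -69.52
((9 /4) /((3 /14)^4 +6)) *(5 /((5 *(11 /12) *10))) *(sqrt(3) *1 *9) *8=5.10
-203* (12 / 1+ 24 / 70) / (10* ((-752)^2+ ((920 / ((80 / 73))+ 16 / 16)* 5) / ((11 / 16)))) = -2871 / 6549775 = -0.00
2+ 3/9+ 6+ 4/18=77/9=8.56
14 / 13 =1.08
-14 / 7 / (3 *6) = -1 / 9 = -0.11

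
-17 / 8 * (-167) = 2839 / 8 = 354.88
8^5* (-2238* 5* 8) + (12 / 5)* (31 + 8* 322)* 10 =-2933328792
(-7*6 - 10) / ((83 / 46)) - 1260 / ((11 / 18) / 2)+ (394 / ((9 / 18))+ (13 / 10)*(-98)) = -15940321 / 4565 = -3491.86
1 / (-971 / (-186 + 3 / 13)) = 2415 / 12623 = 0.19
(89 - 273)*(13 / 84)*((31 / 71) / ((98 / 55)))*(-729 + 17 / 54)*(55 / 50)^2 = 485450147611 / 78903720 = 6152.44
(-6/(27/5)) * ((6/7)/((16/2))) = -5/42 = -0.12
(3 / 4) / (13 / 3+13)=9 / 208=0.04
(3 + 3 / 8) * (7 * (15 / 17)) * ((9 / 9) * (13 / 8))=36855 / 1088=33.87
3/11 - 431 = -4738/11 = -430.73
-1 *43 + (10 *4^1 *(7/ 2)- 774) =-677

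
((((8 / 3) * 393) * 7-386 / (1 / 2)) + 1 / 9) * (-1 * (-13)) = 768001 / 9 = 85333.44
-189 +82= -107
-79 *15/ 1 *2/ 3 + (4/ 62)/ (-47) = -1151032/ 1457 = -790.00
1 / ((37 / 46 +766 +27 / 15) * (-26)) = -115 / 2298127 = -0.00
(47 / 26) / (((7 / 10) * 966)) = 235 / 87906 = 0.00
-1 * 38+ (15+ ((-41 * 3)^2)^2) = 228886618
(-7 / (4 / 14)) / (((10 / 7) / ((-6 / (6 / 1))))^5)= 823543 / 200000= 4.12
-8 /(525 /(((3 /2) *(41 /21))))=-164 /3675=-0.04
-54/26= -27/13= -2.08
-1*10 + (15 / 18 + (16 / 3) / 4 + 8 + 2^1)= 13 / 6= 2.17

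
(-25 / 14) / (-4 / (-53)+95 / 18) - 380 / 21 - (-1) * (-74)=-9912713 / 107247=-92.43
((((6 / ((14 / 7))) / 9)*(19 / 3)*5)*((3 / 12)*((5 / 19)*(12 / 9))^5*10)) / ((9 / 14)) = 560000000 / 2565108243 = 0.22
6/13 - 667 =-8665/13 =-666.54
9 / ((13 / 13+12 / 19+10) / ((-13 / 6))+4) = -171 / 26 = -6.58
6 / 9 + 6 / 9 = 1.33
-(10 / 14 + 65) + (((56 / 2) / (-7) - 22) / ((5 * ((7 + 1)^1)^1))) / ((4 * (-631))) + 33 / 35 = -64.77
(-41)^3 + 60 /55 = -68919.91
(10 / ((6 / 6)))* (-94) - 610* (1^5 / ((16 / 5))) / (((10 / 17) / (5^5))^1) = -16218165 / 16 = -1013635.31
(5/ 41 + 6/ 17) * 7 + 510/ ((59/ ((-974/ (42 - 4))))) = -170516533/ 781337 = -218.24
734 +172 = 906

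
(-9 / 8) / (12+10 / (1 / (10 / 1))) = -9 / 896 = -0.01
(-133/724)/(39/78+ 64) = -133/46698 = -0.00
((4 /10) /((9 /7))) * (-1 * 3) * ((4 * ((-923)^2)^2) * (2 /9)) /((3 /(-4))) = 325150793426368 /405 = 802841465250.29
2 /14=1 /7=0.14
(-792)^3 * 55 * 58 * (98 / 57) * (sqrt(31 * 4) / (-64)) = 1617785991360 * sqrt(31) / 19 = 474076378388.41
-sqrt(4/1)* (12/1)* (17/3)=-136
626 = 626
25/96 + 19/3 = 211/32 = 6.59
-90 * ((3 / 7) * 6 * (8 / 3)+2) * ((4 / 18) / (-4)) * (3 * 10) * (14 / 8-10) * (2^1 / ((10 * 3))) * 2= -10230 / 7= -1461.43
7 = 7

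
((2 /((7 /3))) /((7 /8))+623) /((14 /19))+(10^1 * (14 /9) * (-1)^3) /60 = 15680173 /18522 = 846.57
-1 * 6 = -6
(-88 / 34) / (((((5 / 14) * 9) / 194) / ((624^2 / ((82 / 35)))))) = -18095773696 / 697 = -25962372.59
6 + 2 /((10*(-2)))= 59 /10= 5.90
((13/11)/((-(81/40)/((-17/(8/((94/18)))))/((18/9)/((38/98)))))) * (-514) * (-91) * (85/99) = 20235300057700/15083739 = 1341530.77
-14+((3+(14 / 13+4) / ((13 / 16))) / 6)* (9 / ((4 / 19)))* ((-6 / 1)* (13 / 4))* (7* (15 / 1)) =-28066577 / 208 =-134935.47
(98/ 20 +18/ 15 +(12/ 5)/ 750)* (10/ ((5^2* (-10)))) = -7629/ 31250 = -0.24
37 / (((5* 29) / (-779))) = -28823 / 145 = -198.78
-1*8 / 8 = -1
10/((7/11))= 15.71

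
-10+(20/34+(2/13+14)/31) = -61352/6851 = -8.96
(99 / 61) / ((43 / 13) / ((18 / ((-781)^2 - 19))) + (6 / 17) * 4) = 65637 / 4533044383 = 0.00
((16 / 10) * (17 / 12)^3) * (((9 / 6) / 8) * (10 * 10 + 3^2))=535517 / 5760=92.97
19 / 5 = 3.80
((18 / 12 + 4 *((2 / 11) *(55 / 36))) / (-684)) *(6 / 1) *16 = -188 / 513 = -0.37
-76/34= -38/17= -2.24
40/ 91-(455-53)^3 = -5911797488/ 91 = -64964807.56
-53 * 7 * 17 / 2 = -6307 / 2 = -3153.50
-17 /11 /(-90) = 17 /990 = 0.02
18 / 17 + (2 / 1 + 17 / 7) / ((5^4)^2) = 49219277 / 46484375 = 1.06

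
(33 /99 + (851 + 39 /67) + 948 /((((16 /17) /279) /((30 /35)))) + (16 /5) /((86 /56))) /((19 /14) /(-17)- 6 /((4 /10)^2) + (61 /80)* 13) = -19889925977512 /2276505699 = -8737.04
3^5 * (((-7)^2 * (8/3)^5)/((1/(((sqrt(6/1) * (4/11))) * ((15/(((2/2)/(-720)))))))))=-15445881614.03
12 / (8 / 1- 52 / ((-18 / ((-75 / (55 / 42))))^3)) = -0.01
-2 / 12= -1 / 6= -0.17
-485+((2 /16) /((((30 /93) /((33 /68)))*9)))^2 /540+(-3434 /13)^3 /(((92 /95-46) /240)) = 22131782501495532636691541 /225296090413056000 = 98234205.76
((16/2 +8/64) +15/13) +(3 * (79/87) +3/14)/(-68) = 1657353/179452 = 9.24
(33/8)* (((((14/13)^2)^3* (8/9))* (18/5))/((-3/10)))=-331299584/4826809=-68.64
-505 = -505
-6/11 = -0.55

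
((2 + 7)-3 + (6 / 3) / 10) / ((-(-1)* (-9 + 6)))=-31 / 15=-2.07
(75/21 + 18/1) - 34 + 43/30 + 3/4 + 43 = 13757/420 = 32.75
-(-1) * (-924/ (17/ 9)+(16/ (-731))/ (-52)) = -4648640/ 9503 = -489.18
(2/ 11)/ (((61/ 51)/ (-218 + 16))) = -20604/ 671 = -30.71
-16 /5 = -3.20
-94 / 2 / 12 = -3.92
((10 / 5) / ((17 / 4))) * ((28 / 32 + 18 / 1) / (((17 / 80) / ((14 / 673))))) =169120 / 194497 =0.87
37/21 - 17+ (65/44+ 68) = 50117/924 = 54.24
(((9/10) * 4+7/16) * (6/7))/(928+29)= 323/89320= 0.00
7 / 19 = 0.37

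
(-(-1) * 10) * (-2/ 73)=-20/ 73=-0.27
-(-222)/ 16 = 111/ 8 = 13.88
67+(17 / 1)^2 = 356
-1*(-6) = 6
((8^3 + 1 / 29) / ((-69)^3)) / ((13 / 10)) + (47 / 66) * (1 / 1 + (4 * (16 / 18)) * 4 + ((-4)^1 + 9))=19616790253 / 1362326823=14.40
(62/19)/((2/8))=248/19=13.05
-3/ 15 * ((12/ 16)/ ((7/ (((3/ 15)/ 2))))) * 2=-3/ 700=-0.00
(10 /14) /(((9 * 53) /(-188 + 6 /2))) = -925 /3339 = -0.28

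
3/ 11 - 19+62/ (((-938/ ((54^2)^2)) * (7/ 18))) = -52192434026/ 36113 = -1445253.34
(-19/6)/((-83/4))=38/249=0.15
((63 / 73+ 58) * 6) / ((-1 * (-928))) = 12891 / 33872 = 0.38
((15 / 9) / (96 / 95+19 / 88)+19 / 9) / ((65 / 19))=6083933 / 5998005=1.01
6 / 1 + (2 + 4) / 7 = 48 / 7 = 6.86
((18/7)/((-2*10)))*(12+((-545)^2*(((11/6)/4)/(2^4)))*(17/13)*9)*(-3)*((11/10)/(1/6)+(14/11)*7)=3838139019783/6406400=599110.11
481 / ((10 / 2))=481 / 5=96.20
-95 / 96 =-0.99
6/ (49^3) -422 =-49647872/ 117649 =-422.00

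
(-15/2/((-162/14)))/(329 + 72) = 35/21654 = 0.00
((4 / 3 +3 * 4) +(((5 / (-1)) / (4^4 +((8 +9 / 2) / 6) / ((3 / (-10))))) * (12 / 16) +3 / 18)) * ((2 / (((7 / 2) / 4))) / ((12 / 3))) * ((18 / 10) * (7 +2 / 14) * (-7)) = -21763080 / 31381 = -693.51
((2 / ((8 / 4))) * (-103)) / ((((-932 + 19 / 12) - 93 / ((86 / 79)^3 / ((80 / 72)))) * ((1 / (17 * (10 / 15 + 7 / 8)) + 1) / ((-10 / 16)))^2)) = 9719974756983 / 263109144275392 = 0.04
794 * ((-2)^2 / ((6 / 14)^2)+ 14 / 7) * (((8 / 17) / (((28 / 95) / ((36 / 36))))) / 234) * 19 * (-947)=-290443365860 / 125307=-2317854.28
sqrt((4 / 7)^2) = 4 / 7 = 0.57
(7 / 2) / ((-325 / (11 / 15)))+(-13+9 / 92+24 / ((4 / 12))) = 26501833 / 448500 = 59.09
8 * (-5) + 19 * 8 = 112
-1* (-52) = 52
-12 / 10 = -6 / 5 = -1.20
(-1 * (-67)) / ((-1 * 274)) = -67 / 274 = -0.24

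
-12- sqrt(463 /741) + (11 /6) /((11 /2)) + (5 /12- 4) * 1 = -61 /4- sqrt(343083) /741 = -16.04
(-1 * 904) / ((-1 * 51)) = 904 / 51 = 17.73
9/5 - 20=-91/5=-18.20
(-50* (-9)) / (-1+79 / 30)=13500 / 49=275.51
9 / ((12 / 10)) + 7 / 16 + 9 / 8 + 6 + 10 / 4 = 281 / 16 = 17.56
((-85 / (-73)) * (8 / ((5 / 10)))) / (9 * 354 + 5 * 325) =80 / 20659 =0.00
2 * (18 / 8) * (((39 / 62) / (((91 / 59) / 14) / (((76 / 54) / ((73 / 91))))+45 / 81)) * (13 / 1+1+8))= 545350806 / 5415049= 100.71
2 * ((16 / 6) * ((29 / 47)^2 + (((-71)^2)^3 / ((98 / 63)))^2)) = 11744672492400478781755090900 / 324723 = 36168280326310359234655.66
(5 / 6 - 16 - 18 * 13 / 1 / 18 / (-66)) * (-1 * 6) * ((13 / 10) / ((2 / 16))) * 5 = 51376 / 11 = 4670.55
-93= -93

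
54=54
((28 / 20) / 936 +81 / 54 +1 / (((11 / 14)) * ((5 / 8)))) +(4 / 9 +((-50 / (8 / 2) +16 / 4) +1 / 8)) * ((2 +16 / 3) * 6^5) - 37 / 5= -452235.86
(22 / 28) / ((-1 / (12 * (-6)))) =56.57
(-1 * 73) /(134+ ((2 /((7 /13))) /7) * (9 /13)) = -3577 /6584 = -0.54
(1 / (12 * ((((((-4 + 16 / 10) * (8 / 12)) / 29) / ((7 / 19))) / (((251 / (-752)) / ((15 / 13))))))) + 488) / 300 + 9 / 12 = 2934617461 / 1234483200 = 2.38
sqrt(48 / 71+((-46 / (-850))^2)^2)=sqrt(111188741928481) / 12824375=0.82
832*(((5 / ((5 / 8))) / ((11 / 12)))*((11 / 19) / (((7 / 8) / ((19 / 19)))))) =638976 / 133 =4804.33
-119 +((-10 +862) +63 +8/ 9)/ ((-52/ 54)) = -27823/ 26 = -1070.12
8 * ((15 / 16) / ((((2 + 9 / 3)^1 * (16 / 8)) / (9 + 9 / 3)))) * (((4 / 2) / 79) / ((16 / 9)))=81 / 632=0.13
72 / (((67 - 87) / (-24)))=432 / 5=86.40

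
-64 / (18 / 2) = -7.11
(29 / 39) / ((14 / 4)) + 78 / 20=11227 / 2730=4.11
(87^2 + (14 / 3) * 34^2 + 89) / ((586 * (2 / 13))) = 254527 / 1758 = 144.78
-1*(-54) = 54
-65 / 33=-1.97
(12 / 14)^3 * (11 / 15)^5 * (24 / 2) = 5153632 / 3215625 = 1.60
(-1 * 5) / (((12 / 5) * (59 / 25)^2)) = -15625 / 41772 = -0.37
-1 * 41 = -41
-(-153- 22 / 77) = 1073 / 7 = 153.29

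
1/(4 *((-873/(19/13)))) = -19/45396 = -0.00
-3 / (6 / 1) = -1 / 2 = -0.50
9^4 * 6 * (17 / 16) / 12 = 3485.53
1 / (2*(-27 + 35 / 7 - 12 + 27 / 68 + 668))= 34 / 43139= 0.00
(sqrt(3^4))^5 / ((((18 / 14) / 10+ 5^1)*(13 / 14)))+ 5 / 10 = 115740707 / 9334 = 12399.90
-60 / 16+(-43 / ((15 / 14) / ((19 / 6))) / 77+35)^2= 1086380881 / 980100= 1108.44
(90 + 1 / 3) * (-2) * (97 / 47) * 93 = -1629794 / 47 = -34676.47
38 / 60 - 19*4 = -2261 / 30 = -75.37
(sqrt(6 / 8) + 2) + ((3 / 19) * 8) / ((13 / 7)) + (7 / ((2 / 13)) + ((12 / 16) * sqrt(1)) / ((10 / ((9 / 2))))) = sqrt(3) / 2 + 958709 / 19760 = 49.38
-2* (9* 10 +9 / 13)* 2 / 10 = -2358 / 65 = -36.28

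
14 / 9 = 1.56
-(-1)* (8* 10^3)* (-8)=-64000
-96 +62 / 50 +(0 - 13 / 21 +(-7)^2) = -24349 / 525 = -46.38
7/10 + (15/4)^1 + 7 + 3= 14.45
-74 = -74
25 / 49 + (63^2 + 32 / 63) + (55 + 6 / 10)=8876488 / 2205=4025.62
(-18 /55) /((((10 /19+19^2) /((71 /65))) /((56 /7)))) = -194256 /24556675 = -0.01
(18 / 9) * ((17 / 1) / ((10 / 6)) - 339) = -3288 / 5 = -657.60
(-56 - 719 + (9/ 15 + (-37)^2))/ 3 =991/ 5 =198.20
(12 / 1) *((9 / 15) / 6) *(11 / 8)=33 / 20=1.65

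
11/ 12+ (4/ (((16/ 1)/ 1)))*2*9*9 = 497/ 12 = 41.42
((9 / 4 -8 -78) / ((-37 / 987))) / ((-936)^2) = 110215 / 43220736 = 0.00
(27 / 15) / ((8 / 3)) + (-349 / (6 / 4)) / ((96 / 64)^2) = -110951 / 1080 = -102.73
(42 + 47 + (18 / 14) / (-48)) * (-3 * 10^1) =-149475 / 56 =-2669.20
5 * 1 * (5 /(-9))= -25 /9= -2.78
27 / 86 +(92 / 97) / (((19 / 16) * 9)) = 574441 / 1426482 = 0.40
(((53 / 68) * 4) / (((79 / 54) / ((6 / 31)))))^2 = 294877584 / 1733306689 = 0.17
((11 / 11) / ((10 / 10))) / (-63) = -1 / 63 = -0.02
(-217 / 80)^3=-10218313 / 512000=-19.96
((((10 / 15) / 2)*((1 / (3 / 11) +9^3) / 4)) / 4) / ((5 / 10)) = 1099 / 36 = 30.53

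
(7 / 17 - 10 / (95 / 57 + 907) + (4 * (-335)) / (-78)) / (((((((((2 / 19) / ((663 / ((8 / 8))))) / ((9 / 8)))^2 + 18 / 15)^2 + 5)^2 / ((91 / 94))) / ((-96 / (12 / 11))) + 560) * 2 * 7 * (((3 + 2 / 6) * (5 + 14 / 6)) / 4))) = 19130389082762812518797051494771394473338399699000 / 52090361030964667472519804464952044112338979719063459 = 0.00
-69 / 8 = -8.62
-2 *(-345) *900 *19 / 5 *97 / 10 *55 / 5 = 251790660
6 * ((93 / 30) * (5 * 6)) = 558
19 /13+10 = 149 /13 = 11.46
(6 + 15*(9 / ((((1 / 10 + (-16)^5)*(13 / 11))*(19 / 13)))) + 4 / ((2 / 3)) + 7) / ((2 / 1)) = 9.50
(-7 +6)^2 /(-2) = -1 /2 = -0.50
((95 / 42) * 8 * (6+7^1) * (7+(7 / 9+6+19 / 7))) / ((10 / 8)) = 4106128 / 1323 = 3103.65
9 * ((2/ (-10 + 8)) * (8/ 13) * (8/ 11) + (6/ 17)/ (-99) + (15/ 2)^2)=4883295/ 9724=502.19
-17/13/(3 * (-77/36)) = 0.20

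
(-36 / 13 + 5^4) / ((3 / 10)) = 80890 / 39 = 2074.10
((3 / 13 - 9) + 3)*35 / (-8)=25.24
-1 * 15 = -15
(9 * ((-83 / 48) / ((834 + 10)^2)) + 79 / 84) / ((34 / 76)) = 4276765993 / 2034431616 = 2.10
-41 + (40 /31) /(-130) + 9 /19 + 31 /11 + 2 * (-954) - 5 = -164303130 /84227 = -1950.72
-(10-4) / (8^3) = -3 / 256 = -0.01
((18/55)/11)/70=9/21175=0.00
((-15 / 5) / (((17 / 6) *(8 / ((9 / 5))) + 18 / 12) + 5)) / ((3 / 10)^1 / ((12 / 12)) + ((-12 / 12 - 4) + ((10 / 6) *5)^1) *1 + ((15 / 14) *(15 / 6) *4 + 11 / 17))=-0.01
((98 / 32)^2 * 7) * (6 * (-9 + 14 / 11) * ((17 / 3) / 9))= -24286115 / 12672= -1916.52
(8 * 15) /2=60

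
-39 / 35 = -1.11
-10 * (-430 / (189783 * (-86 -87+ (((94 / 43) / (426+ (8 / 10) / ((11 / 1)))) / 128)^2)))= -17883732528534323200 / 136550445349910779980441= -0.00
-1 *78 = -78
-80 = -80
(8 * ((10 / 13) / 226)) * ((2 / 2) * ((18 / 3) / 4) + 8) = 380 / 1469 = 0.26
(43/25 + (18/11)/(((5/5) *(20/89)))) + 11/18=23792/2475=9.61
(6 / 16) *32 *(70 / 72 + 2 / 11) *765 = 116535 / 11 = 10594.09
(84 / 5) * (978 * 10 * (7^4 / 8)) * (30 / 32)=46229754.38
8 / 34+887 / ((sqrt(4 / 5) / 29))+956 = 16256 / 17+25723 * sqrt(5) / 2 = 29715.42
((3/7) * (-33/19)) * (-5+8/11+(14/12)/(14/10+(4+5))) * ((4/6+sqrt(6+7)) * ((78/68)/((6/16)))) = 14279/2261+42837 * sqrt(13)/4522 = 40.47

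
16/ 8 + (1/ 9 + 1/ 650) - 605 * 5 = -17683891/ 5850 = -3022.89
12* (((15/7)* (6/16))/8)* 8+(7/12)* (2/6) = 2479/252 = 9.84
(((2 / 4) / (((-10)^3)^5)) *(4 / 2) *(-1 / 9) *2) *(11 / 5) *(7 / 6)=77 / 135000000000000000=0.00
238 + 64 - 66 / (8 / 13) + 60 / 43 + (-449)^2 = 34709109 / 172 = 201797.15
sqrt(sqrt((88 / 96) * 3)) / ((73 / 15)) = 15 * 11^(1 / 4) * sqrt(2) / 146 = 0.26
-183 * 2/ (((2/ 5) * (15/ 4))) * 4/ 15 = -976/ 15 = -65.07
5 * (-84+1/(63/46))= -26230/63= -416.35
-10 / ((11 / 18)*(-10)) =18 / 11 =1.64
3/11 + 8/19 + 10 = 10.69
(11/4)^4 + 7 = 16433/256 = 64.19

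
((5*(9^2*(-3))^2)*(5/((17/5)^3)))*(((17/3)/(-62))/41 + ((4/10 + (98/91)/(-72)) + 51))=36862129670625/19100588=1929895.02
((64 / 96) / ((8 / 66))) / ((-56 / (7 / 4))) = -0.17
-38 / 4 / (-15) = 19 / 30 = 0.63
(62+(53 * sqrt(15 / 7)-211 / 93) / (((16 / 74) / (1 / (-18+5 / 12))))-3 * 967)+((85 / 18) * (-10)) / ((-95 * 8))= -120368369 / 42408-5883 * sqrt(105) / 2954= -2858.75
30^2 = 900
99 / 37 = 2.68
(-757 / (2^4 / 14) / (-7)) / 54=757 / 432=1.75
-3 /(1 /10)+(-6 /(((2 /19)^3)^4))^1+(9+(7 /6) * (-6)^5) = -6639944775820947 /2048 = -3242160535068.82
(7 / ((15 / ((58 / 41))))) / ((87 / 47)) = 658 / 1845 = 0.36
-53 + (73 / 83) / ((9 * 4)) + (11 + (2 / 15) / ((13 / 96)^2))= -87624163 / 2524860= -34.70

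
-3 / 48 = -1 / 16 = -0.06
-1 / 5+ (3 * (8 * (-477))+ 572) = -54381 / 5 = -10876.20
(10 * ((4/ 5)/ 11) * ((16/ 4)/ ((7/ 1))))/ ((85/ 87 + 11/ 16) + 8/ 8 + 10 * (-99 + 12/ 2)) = -44544/ 99395527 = -0.00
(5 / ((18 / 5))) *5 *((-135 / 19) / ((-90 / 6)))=125 / 38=3.29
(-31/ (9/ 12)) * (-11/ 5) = 1364/ 15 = 90.93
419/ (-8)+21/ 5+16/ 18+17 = -10903/ 360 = -30.29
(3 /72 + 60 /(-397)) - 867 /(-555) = 2560637 /1762680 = 1.45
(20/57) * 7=140/57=2.46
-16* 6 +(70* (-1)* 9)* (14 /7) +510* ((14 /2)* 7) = 23634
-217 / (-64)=217 / 64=3.39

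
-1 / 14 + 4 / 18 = 19 / 126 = 0.15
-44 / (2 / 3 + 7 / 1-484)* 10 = 1320 / 1429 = 0.92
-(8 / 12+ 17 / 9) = -2.56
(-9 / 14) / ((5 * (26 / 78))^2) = -81 / 350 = -0.23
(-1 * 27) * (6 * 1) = -162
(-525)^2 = 275625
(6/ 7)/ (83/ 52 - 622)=-312/ 225827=-0.00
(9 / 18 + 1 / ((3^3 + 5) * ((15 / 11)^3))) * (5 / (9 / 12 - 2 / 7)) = 387317 / 70200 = 5.52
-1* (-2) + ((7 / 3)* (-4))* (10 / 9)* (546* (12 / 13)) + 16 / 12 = -15670 / 3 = -5223.33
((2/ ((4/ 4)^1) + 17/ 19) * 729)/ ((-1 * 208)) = -40095/ 3952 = -10.15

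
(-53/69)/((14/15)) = -265/322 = -0.82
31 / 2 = 15.50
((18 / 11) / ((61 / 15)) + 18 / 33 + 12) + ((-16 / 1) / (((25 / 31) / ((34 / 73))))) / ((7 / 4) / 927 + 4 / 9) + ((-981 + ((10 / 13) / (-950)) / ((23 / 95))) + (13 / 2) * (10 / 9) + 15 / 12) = -21385043215512653 / 21815093371500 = -980.29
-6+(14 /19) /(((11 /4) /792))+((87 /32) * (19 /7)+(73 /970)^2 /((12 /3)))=213830116289 /1001117600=213.59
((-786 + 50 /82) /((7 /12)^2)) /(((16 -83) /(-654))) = -3032561376 /134603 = -22529.67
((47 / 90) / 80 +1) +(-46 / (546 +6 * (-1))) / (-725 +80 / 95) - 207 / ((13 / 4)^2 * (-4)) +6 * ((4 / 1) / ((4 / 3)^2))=974685611851 / 50225853600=19.41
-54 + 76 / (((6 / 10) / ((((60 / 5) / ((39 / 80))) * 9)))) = 364098 / 13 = 28007.54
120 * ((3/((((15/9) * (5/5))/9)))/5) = 1944/5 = 388.80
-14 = -14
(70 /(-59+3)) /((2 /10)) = -25 /4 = -6.25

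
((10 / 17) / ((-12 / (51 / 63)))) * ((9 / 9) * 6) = -0.24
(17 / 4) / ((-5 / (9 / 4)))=-153 / 80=-1.91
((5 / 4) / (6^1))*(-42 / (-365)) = 7 / 292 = 0.02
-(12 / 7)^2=-144 / 49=-2.94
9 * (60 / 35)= 108 / 7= 15.43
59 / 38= 1.55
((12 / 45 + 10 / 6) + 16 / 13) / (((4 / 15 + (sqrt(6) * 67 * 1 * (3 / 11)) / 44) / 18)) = -5203294272 / 330156151 + 8103270780 * sqrt(6) / 330156151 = 44.36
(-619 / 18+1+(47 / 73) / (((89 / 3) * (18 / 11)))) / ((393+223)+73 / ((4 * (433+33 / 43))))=-145602958384 / 2687516554491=-0.05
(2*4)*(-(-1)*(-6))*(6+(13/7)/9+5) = -11296/21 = -537.90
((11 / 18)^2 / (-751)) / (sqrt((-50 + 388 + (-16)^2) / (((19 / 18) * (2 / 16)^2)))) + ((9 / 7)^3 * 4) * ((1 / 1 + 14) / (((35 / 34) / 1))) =297432 / 2401 - 11 * sqrt(627) / 105115968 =123.88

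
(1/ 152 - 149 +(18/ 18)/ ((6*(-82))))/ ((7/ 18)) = -8356857/ 21812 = -383.13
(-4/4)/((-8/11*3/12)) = 11/2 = 5.50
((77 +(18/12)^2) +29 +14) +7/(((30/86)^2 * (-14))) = 106327/900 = 118.14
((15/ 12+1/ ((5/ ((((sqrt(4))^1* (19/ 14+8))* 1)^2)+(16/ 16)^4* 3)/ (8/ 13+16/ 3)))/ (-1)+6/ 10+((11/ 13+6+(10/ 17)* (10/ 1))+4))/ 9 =604675103/ 385826220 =1.57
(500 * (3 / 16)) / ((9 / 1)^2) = 125 / 108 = 1.16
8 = 8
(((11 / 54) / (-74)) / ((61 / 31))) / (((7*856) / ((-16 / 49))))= 341 / 4473044478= 0.00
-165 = -165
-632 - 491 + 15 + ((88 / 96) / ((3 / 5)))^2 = -1432943 / 1296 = -1105.67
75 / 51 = 25 / 17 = 1.47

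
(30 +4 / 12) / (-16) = -91 / 48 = -1.90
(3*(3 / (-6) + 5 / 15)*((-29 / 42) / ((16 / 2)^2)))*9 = 87 / 1792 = 0.05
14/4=7/2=3.50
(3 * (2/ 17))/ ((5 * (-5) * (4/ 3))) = -9/ 850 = -0.01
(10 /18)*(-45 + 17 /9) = -1940 /81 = -23.95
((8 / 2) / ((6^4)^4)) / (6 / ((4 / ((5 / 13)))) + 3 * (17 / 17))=13 / 32795402674176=0.00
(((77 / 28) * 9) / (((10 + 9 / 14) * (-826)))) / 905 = -99 / 31823420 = -0.00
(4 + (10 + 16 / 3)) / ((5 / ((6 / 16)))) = 29 / 20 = 1.45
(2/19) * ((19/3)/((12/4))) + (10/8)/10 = 25/72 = 0.35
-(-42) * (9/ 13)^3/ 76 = 15309/ 83486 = 0.18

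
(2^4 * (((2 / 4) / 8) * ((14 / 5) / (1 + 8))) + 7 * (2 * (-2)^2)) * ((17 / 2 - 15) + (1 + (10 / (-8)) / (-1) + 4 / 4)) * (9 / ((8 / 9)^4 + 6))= -248.65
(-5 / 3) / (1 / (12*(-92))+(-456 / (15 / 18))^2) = -46000 / 8264208359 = -0.00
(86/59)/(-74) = -43/2183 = -0.02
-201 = -201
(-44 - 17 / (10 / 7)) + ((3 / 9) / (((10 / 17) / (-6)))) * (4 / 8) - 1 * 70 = -638 / 5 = -127.60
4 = 4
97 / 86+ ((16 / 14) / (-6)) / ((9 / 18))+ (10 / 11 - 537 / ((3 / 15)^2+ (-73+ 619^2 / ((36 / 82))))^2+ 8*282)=6916811193878978232998155 / 3063713450794637120634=2257.66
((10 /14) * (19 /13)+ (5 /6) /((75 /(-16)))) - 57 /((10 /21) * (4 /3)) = -2912653 /32760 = -88.91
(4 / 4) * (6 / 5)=6 / 5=1.20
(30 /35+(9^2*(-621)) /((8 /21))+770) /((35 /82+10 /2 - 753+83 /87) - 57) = 26221298793 /160524532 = 163.35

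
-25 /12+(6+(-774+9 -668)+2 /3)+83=-16145 /12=-1345.42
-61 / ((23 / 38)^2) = -88084 / 529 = -166.51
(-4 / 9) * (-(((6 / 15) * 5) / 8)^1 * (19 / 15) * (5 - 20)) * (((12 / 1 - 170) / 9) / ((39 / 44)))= 132088 / 3159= 41.81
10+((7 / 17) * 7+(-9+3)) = 117 / 17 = 6.88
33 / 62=0.53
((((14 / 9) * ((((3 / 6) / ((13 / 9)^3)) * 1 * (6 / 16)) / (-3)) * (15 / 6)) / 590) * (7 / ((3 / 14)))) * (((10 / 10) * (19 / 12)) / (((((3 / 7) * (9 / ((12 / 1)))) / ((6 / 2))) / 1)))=-136857 / 2073968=-0.07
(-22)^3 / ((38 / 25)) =-7005.26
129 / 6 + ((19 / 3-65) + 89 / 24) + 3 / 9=-265 / 8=-33.12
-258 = -258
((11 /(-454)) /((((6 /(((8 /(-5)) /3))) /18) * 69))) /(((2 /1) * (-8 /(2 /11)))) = -0.00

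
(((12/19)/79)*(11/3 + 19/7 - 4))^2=40000/110397049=0.00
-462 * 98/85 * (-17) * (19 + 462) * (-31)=-675110436/5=-135022087.20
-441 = -441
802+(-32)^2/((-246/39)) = 26226/41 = 639.66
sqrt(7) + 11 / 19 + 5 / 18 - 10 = -3127 / 342 + sqrt(7) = -6.50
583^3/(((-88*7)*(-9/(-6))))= -18014117/84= -214453.77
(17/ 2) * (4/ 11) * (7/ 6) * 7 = 833/ 33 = 25.24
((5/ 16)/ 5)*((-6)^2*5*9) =405/ 4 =101.25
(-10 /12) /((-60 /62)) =31 /36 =0.86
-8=-8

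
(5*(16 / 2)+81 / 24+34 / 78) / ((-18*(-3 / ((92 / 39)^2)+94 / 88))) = -79539911 / 17289909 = -4.60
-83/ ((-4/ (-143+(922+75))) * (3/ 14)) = 248087/ 3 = 82695.67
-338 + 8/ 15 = -5062/ 15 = -337.47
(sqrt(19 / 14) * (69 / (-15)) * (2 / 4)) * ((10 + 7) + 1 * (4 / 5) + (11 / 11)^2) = -1081 * sqrt(266) / 350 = -50.37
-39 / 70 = -0.56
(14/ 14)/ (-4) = -1/ 4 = -0.25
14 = 14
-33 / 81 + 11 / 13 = 154 / 351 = 0.44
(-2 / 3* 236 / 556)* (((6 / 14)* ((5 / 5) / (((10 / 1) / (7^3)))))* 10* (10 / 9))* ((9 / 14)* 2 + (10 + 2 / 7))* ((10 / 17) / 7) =-44.94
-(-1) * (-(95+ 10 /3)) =-98.33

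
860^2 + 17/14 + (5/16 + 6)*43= 82865737/112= 739872.65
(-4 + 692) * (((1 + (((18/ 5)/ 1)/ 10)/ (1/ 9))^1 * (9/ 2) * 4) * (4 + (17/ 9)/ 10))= 27493856/ 125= 219950.85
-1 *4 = -4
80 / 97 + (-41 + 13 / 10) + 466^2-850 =209779111 / 970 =216267.12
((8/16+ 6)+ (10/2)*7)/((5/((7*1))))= 581/10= 58.10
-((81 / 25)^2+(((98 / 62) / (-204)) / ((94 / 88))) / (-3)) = -1462921556 / 139325625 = -10.50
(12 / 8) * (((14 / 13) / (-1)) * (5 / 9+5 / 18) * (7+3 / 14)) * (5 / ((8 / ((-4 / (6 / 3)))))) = 2525 / 208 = 12.14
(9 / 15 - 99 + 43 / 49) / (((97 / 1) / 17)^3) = -117386309 / 223604885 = -0.52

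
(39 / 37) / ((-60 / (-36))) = 117 / 185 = 0.63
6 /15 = 0.40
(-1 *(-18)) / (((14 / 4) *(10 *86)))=9 / 1505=0.01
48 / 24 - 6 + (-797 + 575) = -226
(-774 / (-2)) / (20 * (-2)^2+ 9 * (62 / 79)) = 30573 / 6878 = 4.45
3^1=3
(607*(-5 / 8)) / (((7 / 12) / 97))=-883185 / 14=-63084.64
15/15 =1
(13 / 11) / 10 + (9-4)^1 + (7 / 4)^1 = 1511 / 220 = 6.87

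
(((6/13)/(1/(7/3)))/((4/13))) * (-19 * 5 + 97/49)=-2279/7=-325.57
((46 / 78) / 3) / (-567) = -23 / 66339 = -0.00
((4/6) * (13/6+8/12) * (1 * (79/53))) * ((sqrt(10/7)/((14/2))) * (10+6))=21488 * sqrt(70)/23373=7.69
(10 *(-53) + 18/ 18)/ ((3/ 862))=-455998/ 3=-151999.33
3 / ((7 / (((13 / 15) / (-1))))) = -13 / 35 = -0.37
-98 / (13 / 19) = -143.23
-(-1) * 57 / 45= 19 / 15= 1.27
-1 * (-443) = 443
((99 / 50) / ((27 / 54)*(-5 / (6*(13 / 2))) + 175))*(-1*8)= -30888 / 341125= -0.09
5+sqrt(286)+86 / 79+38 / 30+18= sqrt(286)+30046 / 1185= 42.27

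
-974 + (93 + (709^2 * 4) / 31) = 1983413 / 31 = 63981.06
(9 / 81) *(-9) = -1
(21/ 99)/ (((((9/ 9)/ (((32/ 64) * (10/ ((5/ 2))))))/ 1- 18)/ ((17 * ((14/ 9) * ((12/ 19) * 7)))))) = -13328/ 9405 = -1.42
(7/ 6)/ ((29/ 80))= 280/ 87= 3.22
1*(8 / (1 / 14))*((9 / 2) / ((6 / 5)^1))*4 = 1680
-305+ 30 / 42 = -2130 / 7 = -304.29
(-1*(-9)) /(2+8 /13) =117 /34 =3.44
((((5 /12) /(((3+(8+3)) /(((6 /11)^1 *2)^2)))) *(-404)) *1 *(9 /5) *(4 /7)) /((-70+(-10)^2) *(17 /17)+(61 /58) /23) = -116410176 /237640249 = -0.49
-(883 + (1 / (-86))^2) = -6530669 / 7396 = -883.00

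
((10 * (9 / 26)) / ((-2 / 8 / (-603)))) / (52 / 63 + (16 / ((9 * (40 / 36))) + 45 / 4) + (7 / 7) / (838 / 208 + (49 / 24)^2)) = 8394490112400 / 13872181583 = 605.13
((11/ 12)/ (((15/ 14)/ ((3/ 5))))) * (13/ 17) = 1001/ 2550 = 0.39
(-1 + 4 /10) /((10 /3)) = -9 /50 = -0.18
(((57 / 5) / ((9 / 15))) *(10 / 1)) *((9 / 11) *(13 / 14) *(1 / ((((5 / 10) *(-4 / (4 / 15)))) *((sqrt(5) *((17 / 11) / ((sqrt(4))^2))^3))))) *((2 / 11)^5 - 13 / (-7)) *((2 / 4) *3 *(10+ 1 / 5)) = -893704473792 *sqrt(5) / 471207275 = -4240.99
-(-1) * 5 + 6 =11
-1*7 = -7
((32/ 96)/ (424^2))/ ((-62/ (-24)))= 1/ 1393264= 0.00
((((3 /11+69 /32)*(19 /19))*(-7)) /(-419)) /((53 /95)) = 568575 /7816864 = 0.07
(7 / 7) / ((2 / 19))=19 / 2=9.50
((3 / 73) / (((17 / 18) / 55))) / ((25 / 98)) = 58212 / 6205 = 9.38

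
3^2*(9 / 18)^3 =9 / 8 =1.12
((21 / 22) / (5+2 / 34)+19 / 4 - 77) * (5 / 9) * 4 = -681700 / 4257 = -160.14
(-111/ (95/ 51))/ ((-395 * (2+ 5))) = 5661/ 262675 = 0.02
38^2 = 1444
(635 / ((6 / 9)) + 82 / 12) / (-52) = -1439 / 78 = -18.45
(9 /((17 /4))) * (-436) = -15696 /17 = -923.29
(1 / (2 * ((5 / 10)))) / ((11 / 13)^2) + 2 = 411 / 121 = 3.40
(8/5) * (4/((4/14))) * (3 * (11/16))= 231/5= 46.20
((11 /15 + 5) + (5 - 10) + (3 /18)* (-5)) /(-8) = 1 /80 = 0.01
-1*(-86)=86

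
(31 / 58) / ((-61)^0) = 31 / 58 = 0.53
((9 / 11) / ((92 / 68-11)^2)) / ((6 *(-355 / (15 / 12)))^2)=289 / 95450246144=0.00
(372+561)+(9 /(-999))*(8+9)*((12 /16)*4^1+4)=103444 /111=931.93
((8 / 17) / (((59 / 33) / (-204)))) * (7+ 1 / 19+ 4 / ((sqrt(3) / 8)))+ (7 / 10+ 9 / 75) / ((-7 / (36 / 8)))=-33792 * sqrt(3) / 59 - 297572049 / 784700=-1371.24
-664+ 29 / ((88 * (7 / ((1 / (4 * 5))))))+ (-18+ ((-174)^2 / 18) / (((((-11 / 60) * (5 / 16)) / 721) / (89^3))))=-183844451622896931 / 12320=-14922439255105.27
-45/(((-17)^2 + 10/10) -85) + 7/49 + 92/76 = 6183/5453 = 1.13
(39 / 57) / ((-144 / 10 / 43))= -2795 / 1368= -2.04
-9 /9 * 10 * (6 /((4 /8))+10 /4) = -145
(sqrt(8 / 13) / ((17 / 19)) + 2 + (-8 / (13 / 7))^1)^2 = 297644 / 48841 - 2280 * sqrt(26) / 2873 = 2.05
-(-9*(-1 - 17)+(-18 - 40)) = -104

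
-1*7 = -7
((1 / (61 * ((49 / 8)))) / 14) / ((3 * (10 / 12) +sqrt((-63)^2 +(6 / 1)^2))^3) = -307744 / 3424811551399385 +618048 * sqrt(445) / 17124057756996925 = 0.00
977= 977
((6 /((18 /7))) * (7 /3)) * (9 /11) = 49 /11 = 4.45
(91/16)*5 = 455/16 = 28.44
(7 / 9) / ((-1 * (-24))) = 7 / 216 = 0.03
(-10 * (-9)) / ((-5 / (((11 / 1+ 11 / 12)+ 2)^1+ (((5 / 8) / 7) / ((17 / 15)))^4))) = -102878999052729 / 410693470208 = -250.50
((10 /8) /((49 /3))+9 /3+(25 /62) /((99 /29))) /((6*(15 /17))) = 32668169 /54137160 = 0.60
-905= -905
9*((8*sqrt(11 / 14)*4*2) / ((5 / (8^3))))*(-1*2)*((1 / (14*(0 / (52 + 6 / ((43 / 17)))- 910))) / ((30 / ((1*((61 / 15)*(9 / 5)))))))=2248704*sqrt(154) / 13934375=2.00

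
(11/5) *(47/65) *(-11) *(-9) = 51183/325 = 157.49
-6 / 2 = -3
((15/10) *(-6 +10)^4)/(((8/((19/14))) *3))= 152/7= 21.71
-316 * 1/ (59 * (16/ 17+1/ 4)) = -21488/ 4779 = -4.50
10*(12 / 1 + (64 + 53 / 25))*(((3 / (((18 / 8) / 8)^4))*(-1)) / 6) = -227540992 / 3645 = -62425.51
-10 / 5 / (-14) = 1 / 7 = 0.14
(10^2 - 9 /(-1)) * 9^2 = 8829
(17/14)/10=17/140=0.12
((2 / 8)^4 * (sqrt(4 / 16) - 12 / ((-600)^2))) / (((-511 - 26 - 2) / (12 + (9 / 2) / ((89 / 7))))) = -10994267 / 245611520000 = -0.00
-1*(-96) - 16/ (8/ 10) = 76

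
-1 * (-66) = 66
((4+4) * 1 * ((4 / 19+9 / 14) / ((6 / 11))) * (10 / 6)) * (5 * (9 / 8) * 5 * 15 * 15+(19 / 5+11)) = 633531349 / 4788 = 132316.49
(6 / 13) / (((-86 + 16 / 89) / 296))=-26344 / 16549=-1.59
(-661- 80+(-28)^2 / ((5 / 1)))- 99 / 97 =-283832 / 485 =-585.22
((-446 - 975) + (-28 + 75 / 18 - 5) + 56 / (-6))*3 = -4377.50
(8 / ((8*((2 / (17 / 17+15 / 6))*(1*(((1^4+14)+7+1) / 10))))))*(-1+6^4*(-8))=-362915 / 46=-7889.46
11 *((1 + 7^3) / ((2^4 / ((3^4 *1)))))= 19156.50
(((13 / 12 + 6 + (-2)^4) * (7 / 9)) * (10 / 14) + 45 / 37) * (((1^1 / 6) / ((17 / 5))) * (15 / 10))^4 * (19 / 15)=133249375 / 256319935488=0.00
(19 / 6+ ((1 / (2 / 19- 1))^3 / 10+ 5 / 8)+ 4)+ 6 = 8048707 / 589560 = 13.65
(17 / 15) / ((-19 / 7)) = -119 / 285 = -0.42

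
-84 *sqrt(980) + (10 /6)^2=25 /9-1176 *sqrt(5)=-2626.84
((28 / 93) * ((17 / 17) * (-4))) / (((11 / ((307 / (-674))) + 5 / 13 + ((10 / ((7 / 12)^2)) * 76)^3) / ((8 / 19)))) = -420705294464 / 9243714628419926387799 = -0.00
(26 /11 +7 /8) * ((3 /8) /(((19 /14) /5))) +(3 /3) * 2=2279 /352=6.47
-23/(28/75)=-61.61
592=592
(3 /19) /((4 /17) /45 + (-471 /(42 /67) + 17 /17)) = -32130 /152689111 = -0.00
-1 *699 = -699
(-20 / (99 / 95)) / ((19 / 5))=-5.05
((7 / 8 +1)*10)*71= 5325 / 4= 1331.25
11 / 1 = 11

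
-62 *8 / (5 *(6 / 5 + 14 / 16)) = -47.81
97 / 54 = 1.80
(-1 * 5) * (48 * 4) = -960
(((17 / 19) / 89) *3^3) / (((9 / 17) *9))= 289 / 5073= 0.06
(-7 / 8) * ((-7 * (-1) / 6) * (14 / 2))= -343 / 48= -7.15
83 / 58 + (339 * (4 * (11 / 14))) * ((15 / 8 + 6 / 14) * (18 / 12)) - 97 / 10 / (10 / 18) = 1041708743 / 284200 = 3665.41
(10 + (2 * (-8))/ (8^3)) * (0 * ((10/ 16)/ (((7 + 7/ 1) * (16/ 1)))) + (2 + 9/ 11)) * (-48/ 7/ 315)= -0.61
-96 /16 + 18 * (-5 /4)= -57 /2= -28.50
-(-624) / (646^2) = 156 / 104329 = 0.00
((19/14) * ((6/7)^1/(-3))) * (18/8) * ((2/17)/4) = -171/6664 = -0.03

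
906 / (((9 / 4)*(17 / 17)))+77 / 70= 12113 / 30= 403.77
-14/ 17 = -0.82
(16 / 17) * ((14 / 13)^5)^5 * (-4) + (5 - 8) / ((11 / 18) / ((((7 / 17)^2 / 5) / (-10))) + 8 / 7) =-227271688111709350312852748183894593 / 9473279839828805441862930253030351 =-23.99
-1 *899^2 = -808201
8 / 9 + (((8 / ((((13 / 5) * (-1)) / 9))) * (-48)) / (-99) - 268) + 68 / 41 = -14715616 / 52767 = -278.88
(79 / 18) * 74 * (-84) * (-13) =1063972 / 3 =354657.33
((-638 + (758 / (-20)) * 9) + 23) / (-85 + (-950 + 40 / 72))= 86049 / 93100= 0.92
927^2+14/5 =4296659/5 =859331.80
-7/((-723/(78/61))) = 182/14701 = 0.01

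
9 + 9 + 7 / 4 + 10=29.75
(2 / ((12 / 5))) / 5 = 1 / 6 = 0.17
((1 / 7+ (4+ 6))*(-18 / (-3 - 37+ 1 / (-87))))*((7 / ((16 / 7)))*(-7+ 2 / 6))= -648585 / 6962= -93.16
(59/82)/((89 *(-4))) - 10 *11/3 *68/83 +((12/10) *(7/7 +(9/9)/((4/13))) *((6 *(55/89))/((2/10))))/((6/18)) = 1843438789/7268808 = 253.61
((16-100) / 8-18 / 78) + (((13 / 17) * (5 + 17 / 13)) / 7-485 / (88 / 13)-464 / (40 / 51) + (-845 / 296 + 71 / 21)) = -672.76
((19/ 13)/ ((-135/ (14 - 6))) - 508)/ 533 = -891692/ 935415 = -0.95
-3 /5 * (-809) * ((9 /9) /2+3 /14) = 2427 /7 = 346.71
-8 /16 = -1 /2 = -0.50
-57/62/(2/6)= -171/62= -2.76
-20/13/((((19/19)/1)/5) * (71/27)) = -2700/923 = -2.93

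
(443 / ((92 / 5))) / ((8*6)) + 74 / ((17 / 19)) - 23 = 4519895 / 75072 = 60.21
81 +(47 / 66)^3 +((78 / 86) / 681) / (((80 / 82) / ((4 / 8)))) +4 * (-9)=1272965122651 / 28062484560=45.36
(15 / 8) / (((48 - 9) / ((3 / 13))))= 15 / 1352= 0.01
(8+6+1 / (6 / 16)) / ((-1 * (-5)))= 10 / 3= 3.33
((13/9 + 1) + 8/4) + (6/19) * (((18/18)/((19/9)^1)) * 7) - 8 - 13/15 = -54829/16245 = -3.38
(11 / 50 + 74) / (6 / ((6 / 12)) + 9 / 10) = 5.75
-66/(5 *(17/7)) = -462/85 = -5.44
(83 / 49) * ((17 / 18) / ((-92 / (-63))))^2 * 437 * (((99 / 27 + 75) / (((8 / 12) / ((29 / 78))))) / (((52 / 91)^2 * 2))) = 20799.52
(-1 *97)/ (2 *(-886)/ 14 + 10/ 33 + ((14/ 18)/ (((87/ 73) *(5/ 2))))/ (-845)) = 24708759075/ 32164361494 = 0.77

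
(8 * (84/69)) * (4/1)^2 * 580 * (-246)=-22233266.09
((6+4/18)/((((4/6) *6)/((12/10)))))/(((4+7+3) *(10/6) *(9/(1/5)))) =2/1125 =0.00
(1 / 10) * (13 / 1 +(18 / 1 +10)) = 41 / 10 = 4.10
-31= -31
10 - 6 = 4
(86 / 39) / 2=43 / 39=1.10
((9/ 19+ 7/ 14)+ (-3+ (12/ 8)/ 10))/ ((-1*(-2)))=-0.94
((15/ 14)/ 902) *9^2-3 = -36669/ 12628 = -2.90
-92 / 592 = -23 / 148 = -0.16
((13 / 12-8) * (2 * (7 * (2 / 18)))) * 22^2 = -140602 / 27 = -5207.48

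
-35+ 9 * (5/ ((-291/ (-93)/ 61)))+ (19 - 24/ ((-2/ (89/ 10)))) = 469513/ 485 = 968.07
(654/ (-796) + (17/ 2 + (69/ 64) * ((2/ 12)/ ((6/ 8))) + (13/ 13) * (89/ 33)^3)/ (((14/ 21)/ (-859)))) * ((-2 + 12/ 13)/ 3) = 39020848393135/ 2975008608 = 13116.21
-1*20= -20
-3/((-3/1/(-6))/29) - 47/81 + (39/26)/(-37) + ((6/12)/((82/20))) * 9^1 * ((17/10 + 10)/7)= -148620229/860139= -172.79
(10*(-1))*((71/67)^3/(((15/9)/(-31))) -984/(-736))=207.97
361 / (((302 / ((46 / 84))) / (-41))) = -340423 / 12684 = -26.84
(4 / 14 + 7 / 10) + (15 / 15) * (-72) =-4971 / 70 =-71.01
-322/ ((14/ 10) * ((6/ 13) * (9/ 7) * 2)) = -10465/ 54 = -193.80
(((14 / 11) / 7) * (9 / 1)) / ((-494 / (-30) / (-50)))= -13500 / 2717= -4.97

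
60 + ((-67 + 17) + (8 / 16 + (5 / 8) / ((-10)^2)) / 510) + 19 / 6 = 1074481 / 81600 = 13.17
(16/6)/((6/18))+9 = 17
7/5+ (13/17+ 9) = 11.16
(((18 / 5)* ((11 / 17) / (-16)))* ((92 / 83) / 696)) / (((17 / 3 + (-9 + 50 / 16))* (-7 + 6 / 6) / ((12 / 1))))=-2277 / 1022975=-0.00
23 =23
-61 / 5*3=-183 / 5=-36.60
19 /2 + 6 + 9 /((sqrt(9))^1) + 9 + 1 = 57 /2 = 28.50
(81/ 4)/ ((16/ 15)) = 1215/ 64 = 18.98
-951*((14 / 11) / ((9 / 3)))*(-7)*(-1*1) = -31066 / 11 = -2824.18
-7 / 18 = -0.39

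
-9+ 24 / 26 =-105 / 13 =-8.08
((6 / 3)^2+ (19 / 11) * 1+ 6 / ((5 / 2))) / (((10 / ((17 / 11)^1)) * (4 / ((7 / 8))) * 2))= 53193 / 387200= 0.14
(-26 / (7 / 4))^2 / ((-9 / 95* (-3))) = 1027520 / 1323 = 776.66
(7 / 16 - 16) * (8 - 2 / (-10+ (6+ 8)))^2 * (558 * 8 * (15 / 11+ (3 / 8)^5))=-7724718428175 / 1441792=-5357720.41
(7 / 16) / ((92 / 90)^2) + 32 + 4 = 36.42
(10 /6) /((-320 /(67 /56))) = -67 /10752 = -0.01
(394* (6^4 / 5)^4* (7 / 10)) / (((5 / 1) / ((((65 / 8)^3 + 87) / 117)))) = 269458882787509632 / 203125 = 1326566807569.28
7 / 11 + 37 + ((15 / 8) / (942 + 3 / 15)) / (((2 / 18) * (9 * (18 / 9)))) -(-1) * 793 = 688711337 / 829136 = 830.64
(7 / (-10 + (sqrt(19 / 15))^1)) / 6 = -175 / 1481 - 7*sqrt(285) / 8886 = -0.13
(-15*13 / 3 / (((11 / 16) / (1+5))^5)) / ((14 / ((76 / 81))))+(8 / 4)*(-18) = -248678925972 / 1127357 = -220585.78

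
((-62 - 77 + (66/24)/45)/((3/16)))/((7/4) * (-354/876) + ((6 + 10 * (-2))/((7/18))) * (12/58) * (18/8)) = 1694209696/39933135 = 42.43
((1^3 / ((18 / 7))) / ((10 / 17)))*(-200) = -1190 / 9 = -132.22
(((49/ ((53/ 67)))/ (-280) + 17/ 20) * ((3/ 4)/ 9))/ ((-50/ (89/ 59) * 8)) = -118637/ 600384000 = -0.00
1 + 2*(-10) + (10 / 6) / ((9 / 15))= -16.22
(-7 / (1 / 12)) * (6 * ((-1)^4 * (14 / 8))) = -882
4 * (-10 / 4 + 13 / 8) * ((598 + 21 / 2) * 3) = -25557 / 4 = -6389.25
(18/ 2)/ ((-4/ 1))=-9/ 4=-2.25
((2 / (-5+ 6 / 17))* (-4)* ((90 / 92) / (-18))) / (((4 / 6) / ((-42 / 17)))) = 630 / 1817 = 0.35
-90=-90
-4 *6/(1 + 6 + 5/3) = -36/13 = -2.77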